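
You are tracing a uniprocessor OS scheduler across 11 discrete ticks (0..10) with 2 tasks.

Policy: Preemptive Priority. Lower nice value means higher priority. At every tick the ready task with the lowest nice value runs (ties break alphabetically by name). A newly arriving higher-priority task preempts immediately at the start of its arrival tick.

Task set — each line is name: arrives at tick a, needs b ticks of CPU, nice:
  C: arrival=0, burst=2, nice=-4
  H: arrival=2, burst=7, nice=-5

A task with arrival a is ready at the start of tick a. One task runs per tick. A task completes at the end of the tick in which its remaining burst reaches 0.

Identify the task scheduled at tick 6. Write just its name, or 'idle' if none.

running at tick 6 = H

t=0: ready={C} → run C
t=1: ready={C} → run C
t=2: ready={H} → run H
t=3: ready={H} → run H
t=4: ready={H} → run H
t=5: ready={H} → run H
t=6: ready={H} → run H
t=7: ready={H} → run H
t=8: ready={H} → run H
t=9: (idle)
t=10: (idle)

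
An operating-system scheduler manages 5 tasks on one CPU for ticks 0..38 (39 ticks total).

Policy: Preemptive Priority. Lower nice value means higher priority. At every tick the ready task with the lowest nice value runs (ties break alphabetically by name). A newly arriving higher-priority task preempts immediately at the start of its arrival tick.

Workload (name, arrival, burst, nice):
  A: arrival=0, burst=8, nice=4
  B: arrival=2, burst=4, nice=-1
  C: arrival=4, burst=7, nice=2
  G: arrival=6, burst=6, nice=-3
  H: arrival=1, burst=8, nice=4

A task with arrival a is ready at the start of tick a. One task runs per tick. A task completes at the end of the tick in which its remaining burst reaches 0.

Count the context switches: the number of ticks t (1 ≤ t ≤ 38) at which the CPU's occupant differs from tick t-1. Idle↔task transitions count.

context switches = 6

t=0: ready={A} → run A
t=1: ready={A,H} → run A
t=2: ready={A,B,H} → run B
t=3: ready={A,B,H} → run B
t=4: ready={A,B,C,H} → run B
t=5: ready={A,B,C,H} → run B
t=6: ready={A,C,G,H} → run G
t=7: ready={A,C,G,H} → run G
t=8: ready={A,C,G,H} → run G
t=9: ready={A,C,G,H} → run G
t=10: ready={A,C,G,H} → run G
t=11: ready={A,C,G,H} → run G
t=12: ready={A,C,H} → run C
t=13: ready={A,C,H} → run C
t=14: ready={A,C,H} → run C
t=15: ready={A,C,H} → run C
t=16: ready={A,C,H} → run C
t=17: ready={A,C,H} → run C
t=18: ready={A,C,H} → run C
t=19: ready={A,H} → run A
t=20: ready={A,H} → run A
t=21: ready={A,H} → run A
t=22: ready={A,H} → run A
t=23: ready={A,H} → run A
t=24: ready={A,H} → run A
t=25: ready={H} → run H
t=26: ready={H} → run H
t=27: ready={H} → run H
t=28: ready={H} → run H
t=29: ready={H} → run H
t=30: ready={H} → run H
t=31: ready={H} → run H
t=32: ready={H} → run H
t=33: (idle)
t=34: (idle)
t=35: (idle)
t=36: (idle)
t=37: (idle)
t=38: (idle)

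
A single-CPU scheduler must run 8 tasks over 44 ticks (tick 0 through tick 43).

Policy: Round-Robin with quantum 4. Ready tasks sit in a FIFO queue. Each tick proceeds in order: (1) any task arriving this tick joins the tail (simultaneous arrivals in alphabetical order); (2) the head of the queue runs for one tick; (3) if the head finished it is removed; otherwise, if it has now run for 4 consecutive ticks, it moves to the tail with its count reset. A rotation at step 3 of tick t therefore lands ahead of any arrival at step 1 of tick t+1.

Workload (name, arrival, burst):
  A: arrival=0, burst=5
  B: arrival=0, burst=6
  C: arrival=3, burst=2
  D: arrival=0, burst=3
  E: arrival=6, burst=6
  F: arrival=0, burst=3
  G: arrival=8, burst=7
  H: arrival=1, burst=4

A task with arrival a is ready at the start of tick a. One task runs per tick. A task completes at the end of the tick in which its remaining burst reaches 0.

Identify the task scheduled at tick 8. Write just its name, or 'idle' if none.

running at tick 8 = D

t=0: queue=[A,B,D,F] q_used=0 → run A
t=1: queue=[A,B,D,F,H] q_used=1 → run A
t=2: queue=[A,B,D,F,H] q_used=2 → run A
t=3: queue=[A,B,D,F,H,C] q_used=3 → run A
t=4: queue=[B,D,F,H,C,A] q_used=0 → run B
t=5: queue=[B,D,F,H,C,A] q_used=1 → run B
t=6: queue=[B,D,F,H,C,A,E] q_used=2 → run B
t=7: queue=[B,D,F,H,C,A,E] q_used=3 → run B
t=8: queue=[D,F,H,C,A,E,B,G] q_used=0 → run D
t=9: queue=[D,F,H,C,A,E,B,G] q_used=1 → run D
t=10: queue=[D,F,H,C,A,E,B,G] q_used=2 → run D
t=11: queue=[F,H,C,A,E,B,G] q_used=0 → run F
t=12: queue=[F,H,C,A,E,B,G] q_used=1 → run F
t=13: queue=[F,H,C,A,E,B,G] q_used=2 → run F
t=14: queue=[H,C,A,E,B,G] q_used=0 → run H
t=15: queue=[H,C,A,E,B,G] q_used=1 → run H
t=16: queue=[H,C,A,E,B,G] q_used=2 → run H
t=17: queue=[H,C,A,E,B,G] q_used=3 → run H
t=18: queue=[C,A,E,B,G] q_used=0 → run C
t=19: queue=[C,A,E,B,G] q_used=1 → run C
t=20: queue=[A,E,B,G] q_used=0 → run A
t=21: queue=[E,B,G] q_used=0 → run E
t=22: queue=[E,B,G] q_used=1 → run E
t=23: queue=[E,B,G] q_used=2 → run E
t=24: queue=[E,B,G] q_used=3 → run E
t=25: queue=[B,G,E] q_used=0 → run B
t=26: queue=[B,G,E] q_used=1 → run B
t=27: queue=[G,E] q_used=0 → run G
t=28: queue=[G,E] q_used=1 → run G
t=29: queue=[G,E] q_used=2 → run G
t=30: queue=[G,E] q_used=3 → run G
t=31: queue=[E,G] q_used=0 → run E
t=32: queue=[E,G] q_used=1 → run E
t=33: queue=[G] q_used=0 → run G
t=34: queue=[G] q_used=1 → run G
t=35: queue=[G] q_used=2 → run G
t=36: (idle)
t=37: (idle)
t=38: (idle)
t=39: (idle)
t=40: (idle)
t=41: (idle)
t=42: (idle)
t=43: (idle)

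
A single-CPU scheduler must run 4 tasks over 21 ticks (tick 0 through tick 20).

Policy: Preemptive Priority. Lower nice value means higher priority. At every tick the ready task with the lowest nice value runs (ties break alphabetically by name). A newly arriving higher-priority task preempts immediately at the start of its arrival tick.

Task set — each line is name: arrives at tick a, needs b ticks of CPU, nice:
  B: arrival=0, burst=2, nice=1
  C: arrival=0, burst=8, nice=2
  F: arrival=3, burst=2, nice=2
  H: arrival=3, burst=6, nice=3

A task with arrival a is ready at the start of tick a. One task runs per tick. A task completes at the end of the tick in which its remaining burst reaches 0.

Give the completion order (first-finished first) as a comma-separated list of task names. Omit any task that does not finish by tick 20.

completion order = B, C, F, H

t=0: ready={B,C} → run B
t=1: ready={B,C} → run B
t=2: ready={C} → run C
t=3: ready={C,F,H} → run C
t=4: ready={C,F,H} → run C
t=5: ready={C,F,H} → run C
t=6: ready={C,F,H} → run C
t=7: ready={C,F,H} → run C
t=8: ready={C,F,H} → run C
t=9: ready={C,F,H} → run C
t=10: ready={F,H} → run F
t=11: ready={F,H} → run F
t=12: ready={H} → run H
t=13: ready={H} → run H
t=14: ready={H} → run H
t=15: ready={H} → run H
t=16: ready={H} → run H
t=17: ready={H} → run H
t=18: (idle)
t=19: (idle)
t=20: (idle)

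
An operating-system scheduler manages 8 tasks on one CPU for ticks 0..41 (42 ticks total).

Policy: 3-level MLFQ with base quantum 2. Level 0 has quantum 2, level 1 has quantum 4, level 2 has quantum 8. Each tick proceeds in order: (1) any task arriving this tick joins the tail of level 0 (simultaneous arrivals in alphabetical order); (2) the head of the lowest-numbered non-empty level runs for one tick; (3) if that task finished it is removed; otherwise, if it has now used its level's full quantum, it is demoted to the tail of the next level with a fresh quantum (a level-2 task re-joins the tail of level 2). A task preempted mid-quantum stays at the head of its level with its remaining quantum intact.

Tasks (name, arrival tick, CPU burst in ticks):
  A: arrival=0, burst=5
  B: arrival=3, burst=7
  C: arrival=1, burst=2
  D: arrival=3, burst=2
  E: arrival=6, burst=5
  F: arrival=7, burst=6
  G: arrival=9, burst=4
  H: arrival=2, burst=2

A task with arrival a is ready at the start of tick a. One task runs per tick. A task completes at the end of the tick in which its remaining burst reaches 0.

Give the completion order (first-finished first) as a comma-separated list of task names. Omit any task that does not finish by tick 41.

completion order = C, H, D, A, E, F, G, B

t=0: L0/L1/L2 = A/-/- → run A
t=1: L0/L1/L2 = AC/-/- → run A
t=2: L0/L1/L2 = CH/A/- → run C
t=3: L0/L1/L2 = CHBD/A/- → run C
t=4: L0/L1/L2 = HBD/A/- → run H
t=5: L0/L1/L2 = HBD/A/- → run H
t=6: L0/L1/L2 = BDE/A/- → run B
t=7: L0/L1/L2 = BDEF/A/- → run B
t=8: L0/L1/L2 = DEF/AB/- → run D
t=9: L0/L1/L2 = DEFG/AB/- → run D
t=10: L0/L1/L2 = EFG/AB/- → run E
t=11: L0/L1/L2 = EFG/AB/- → run E
t=12: L0/L1/L2 = FG/ABE/- → run F
t=13: L0/L1/L2 = FG/ABE/- → run F
t=14: L0/L1/L2 = G/ABEF/- → run G
t=15: L0/L1/L2 = G/ABEF/- → run G
t=16: L0/L1/L2 = -/ABEFG/- → run A
t=17: L0/L1/L2 = -/ABEFG/- → run A
t=18: L0/L1/L2 = -/ABEFG/- → run A
t=19: L0/L1/L2 = -/BEFG/- → run B
t=20: L0/L1/L2 = -/BEFG/- → run B
t=21: L0/L1/L2 = -/BEFG/- → run B
t=22: L0/L1/L2 = -/BEFG/- → run B
t=23: L0/L1/L2 = -/EFG/B → run E
t=24: L0/L1/L2 = -/EFG/B → run E
t=25: L0/L1/L2 = -/EFG/B → run E
t=26: L0/L1/L2 = -/FG/B → run F
t=27: L0/L1/L2 = -/FG/B → run F
t=28: L0/L1/L2 = -/FG/B → run F
t=29: L0/L1/L2 = -/FG/B → run F
t=30: L0/L1/L2 = -/G/B → run G
t=31: L0/L1/L2 = -/G/B → run G
t=32: L0/L1/L2 = -/-/B → run B
t=33: (idle)
t=34: (idle)
t=35: (idle)
t=36: (idle)
t=37: (idle)
t=38: (idle)
t=39: (idle)
t=40: (idle)
t=41: (idle)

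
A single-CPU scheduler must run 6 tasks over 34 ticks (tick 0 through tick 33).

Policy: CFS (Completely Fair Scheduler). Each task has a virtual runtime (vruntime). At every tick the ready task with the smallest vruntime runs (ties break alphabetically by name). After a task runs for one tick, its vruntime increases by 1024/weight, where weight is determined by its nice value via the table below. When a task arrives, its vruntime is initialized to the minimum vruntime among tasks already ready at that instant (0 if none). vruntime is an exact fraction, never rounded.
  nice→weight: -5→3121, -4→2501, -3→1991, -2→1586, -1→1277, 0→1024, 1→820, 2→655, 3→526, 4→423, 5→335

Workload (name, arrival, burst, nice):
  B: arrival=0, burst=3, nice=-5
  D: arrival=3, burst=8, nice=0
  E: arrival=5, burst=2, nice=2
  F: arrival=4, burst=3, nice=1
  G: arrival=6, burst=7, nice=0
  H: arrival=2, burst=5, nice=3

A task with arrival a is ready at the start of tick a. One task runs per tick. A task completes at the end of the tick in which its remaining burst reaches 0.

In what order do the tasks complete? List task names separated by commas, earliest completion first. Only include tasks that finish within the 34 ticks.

t=0: vr[B=0] → run B
t=1: vr[B=1024/3121] → run B
t=2: vr[B=2048/3121 H=2048/3121] → run B
t=3: vr[D=2048/3121 H=2048/3121] → run D
t=4: vr[D=5169/3121 F=2048/3121 H=2048/3121] → run F
t=5: vr[D=5169/3121 E=2048/3121 F=1218816/639805 H=2048/3121] → run E
t=6: vr[D=5169/3121 E=4537344/2044255 F=1218816/639805 G=2048/3121 H=2048/3121] → run G
t=7: vr[D=5169/3121 E=4537344/2044255 F=1218816/639805 G=5169/3121 H=2048/3121] → run H
t=8: vr[D=5169/3121 E=4537344/2044255 F=1218816/639805 G=5169/3121 H=2136576/820823] → run D
t=9: vr[D=8290/3121 E=4537344/2044255 F=1218816/639805 G=5169/3121 H=2136576/820823] → run G
t=10: vr[D=8290/3121 E=4537344/2044255 F=1218816/639805 G=8290/3121 H=2136576/820823] → run F
t=11: vr[D=8290/3121 E=4537344/2044255 F=2017792/639805 G=8290/3121 H=2136576/820823] → run E
t=12: vr[D=8290/3121 F=2017792/639805 G=8290/3121 H=2136576/820823] → run H
t=13: vr[D=8290/3121 F=2017792/639805 G=8290/3121 H=3734528/820823] → run D
t=14: vr[D=11411/3121 F=2017792/639805 G=8290/3121 H=3734528/820823] → run G
t=15: vr[D=11411/3121 F=2017792/639805 G=11411/3121 H=3734528/820823] → run F
t=16: vr[D=11411/3121 G=11411/3121 H=3734528/820823] → run D
t=17: vr[D=14532/3121 G=11411/3121 H=3734528/820823] → run G
t=18: vr[D=14532/3121 G=14532/3121 H=3734528/820823] → run H
t=19: vr[D=14532/3121 G=14532/3121 H=5332480/820823] → run D
t=20: vr[D=17653/3121 G=14532/3121 H=5332480/820823] → run G
t=21: vr[D=17653/3121 G=17653/3121 H=5332480/820823] → run D
t=22: vr[D=20774/3121 G=17653/3121 H=5332480/820823] → run G
t=23: vr[D=20774/3121 G=20774/3121 H=5332480/820823] → run H
t=24: vr[D=20774/3121 G=20774/3121 H=6930432/820823] → run D
t=25: vr[D=23895/3121 G=20774/3121 H=6930432/820823] → run G
t=26: vr[D=23895/3121 H=6930432/820823] → run D
t=27: vr[H=6930432/820823] → run H
t=28: (idle)
t=29: (idle)
t=30: (idle)
t=31: (idle)
t=32: (idle)
t=33: (idle)

completion order = B, E, F, G, D, H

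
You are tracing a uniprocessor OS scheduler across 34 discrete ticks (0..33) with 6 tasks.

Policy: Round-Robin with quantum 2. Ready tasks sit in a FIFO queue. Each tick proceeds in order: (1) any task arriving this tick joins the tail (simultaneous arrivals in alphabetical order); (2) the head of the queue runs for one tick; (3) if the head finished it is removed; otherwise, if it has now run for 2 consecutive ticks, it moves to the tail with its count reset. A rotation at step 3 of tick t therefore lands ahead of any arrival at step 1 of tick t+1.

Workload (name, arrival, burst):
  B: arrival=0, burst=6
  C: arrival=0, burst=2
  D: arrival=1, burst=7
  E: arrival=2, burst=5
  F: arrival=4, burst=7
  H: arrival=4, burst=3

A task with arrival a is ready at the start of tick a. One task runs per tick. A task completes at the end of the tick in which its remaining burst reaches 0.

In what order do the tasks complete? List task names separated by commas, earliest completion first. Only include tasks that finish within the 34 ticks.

completion order = C, B, H, E, D, F

t=0: queue=[B,C] q_used=0 → run B
t=1: queue=[B,C,D] q_used=1 → run B
t=2: queue=[C,D,B,E] q_used=0 → run C
t=3: queue=[C,D,B,E] q_used=1 → run C
t=4: queue=[D,B,E,F,H] q_used=0 → run D
t=5: queue=[D,B,E,F,H] q_used=1 → run D
t=6: queue=[B,E,F,H,D] q_used=0 → run B
t=7: queue=[B,E,F,H,D] q_used=1 → run B
t=8: queue=[E,F,H,D,B] q_used=0 → run E
t=9: queue=[E,F,H,D,B] q_used=1 → run E
t=10: queue=[F,H,D,B,E] q_used=0 → run F
t=11: queue=[F,H,D,B,E] q_used=1 → run F
t=12: queue=[H,D,B,E,F] q_used=0 → run H
t=13: queue=[H,D,B,E,F] q_used=1 → run H
t=14: queue=[D,B,E,F,H] q_used=0 → run D
t=15: queue=[D,B,E,F,H] q_used=1 → run D
t=16: queue=[B,E,F,H,D] q_used=0 → run B
t=17: queue=[B,E,F,H,D] q_used=1 → run B
t=18: queue=[E,F,H,D] q_used=0 → run E
t=19: queue=[E,F,H,D] q_used=1 → run E
t=20: queue=[F,H,D,E] q_used=0 → run F
t=21: queue=[F,H,D,E] q_used=1 → run F
t=22: queue=[H,D,E,F] q_used=0 → run H
t=23: queue=[D,E,F] q_used=0 → run D
t=24: queue=[D,E,F] q_used=1 → run D
t=25: queue=[E,F,D] q_used=0 → run E
t=26: queue=[F,D] q_used=0 → run F
t=27: queue=[F,D] q_used=1 → run F
t=28: queue=[D,F] q_used=0 → run D
t=29: queue=[F] q_used=0 → run F
t=30: (idle)
t=31: (idle)
t=32: (idle)
t=33: (idle)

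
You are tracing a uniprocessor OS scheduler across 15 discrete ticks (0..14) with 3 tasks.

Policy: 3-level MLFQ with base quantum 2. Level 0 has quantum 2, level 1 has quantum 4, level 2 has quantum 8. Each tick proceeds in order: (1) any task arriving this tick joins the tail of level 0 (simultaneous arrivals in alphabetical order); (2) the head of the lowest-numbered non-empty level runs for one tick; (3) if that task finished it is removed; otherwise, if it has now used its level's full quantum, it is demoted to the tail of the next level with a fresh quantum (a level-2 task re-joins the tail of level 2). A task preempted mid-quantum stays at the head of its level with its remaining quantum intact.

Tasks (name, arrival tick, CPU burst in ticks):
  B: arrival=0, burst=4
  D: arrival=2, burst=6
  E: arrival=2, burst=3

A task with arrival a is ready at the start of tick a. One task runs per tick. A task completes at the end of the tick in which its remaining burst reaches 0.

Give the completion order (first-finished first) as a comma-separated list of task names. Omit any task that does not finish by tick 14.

t=0: L0/L1/L2 = B/-/- → run B
t=1: L0/L1/L2 = B/-/- → run B
t=2: L0/L1/L2 = DE/B/- → run D
t=3: L0/L1/L2 = DE/B/- → run D
t=4: L0/L1/L2 = E/BD/- → run E
t=5: L0/L1/L2 = E/BD/- → run E
t=6: L0/L1/L2 = -/BDE/- → run B
t=7: L0/L1/L2 = -/BDE/- → run B
t=8: L0/L1/L2 = -/DE/- → run D
t=9: L0/L1/L2 = -/DE/- → run D
t=10: L0/L1/L2 = -/DE/- → run D
t=11: L0/L1/L2 = -/DE/- → run D
t=12: L0/L1/L2 = -/E/- → run E
t=13: (idle)
t=14: (idle)

completion order = B, D, E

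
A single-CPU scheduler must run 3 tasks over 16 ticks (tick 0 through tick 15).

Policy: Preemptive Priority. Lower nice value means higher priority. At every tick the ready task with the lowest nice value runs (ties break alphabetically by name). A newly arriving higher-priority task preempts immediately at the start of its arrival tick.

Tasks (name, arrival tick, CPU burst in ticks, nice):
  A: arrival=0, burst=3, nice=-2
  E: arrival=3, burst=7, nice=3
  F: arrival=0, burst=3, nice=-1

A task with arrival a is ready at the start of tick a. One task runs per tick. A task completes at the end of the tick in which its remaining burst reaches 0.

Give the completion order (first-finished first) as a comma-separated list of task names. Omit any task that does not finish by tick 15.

completion order = A, F, E

t=0: ready={A,F} → run A
t=1: ready={A,F} → run A
t=2: ready={A,F} → run A
t=3: ready={E,F} → run F
t=4: ready={E,F} → run F
t=5: ready={E,F} → run F
t=6: ready={E} → run E
t=7: ready={E} → run E
t=8: ready={E} → run E
t=9: ready={E} → run E
t=10: ready={E} → run E
t=11: ready={E} → run E
t=12: ready={E} → run E
t=13: (idle)
t=14: (idle)
t=15: (idle)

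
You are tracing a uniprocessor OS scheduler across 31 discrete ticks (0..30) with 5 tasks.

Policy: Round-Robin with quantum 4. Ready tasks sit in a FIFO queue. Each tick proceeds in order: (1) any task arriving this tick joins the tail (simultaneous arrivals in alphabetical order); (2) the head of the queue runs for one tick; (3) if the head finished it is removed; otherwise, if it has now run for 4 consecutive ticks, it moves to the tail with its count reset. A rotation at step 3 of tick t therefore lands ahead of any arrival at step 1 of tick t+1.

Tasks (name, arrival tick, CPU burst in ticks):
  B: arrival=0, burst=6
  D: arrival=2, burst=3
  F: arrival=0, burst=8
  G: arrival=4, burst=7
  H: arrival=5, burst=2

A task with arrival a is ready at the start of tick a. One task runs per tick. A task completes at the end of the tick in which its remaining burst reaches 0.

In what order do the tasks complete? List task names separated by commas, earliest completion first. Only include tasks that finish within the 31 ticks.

t=0: queue=[B,F] q_used=0 → run B
t=1: queue=[B,F] q_used=1 → run B
t=2: queue=[B,F,D] q_used=2 → run B
t=3: queue=[B,F,D] q_used=3 → run B
t=4: queue=[F,D,B,G] q_used=0 → run F
t=5: queue=[F,D,B,G,H] q_used=1 → run F
t=6: queue=[F,D,B,G,H] q_used=2 → run F
t=7: queue=[F,D,B,G,H] q_used=3 → run F
t=8: queue=[D,B,G,H,F] q_used=0 → run D
t=9: queue=[D,B,G,H,F] q_used=1 → run D
t=10: queue=[D,B,G,H,F] q_used=2 → run D
t=11: queue=[B,G,H,F] q_used=0 → run B
t=12: queue=[B,G,H,F] q_used=1 → run B
t=13: queue=[G,H,F] q_used=0 → run G
t=14: queue=[G,H,F] q_used=1 → run G
t=15: queue=[G,H,F] q_used=2 → run G
t=16: queue=[G,H,F] q_used=3 → run G
t=17: queue=[H,F,G] q_used=0 → run H
t=18: queue=[H,F,G] q_used=1 → run H
t=19: queue=[F,G] q_used=0 → run F
t=20: queue=[F,G] q_used=1 → run F
t=21: queue=[F,G] q_used=2 → run F
t=22: queue=[F,G] q_used=3 → run F
t=23: queue=[G] q_used=0 → run G
t=24: queue=[G] q_used=1 → run G
t=25: queue=[G] q_used=2 → run G
t=26: (idle)
t=27: (idle)
t=28: (idle)
t=29: (idle)
t=30: (idle)

completion order = D, B, H, F, G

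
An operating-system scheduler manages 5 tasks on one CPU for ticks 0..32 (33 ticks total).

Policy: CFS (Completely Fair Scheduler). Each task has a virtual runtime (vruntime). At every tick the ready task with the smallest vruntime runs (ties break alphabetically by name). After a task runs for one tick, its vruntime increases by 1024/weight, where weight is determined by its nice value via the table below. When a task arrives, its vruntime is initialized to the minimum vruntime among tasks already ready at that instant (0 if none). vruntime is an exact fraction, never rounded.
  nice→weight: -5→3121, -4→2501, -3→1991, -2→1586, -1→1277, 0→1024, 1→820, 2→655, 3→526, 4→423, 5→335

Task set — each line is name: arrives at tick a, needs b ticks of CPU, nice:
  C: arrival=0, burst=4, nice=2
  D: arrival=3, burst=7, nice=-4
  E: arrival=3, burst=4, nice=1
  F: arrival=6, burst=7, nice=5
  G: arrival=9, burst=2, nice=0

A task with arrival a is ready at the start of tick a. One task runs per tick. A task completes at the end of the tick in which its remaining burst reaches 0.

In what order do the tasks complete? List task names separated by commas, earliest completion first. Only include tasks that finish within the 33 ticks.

completion order = C, G, D, E, F

t=0: vr[C=0] → run C
t=1: vr[C=1024/655] → run C
t=2: vr[C=2048/655] → run C
t=3: vr[C=3072/655 D=3072/655 E=3072/655] → run C
t=4: vr[D=3072/655 E=3072/655] → run D
t=5: vr[D=8353792/1638155 E=3072/655] → run E
t=6: vr[D=8353792/1638155 E=159488/26855 F=8353792/1638155] → run D
t=7: vr[D=9024512/1638155 E=159488/26855 F=8353792/1638155] → run F
t=8: vr[D=9024512/1638155 E=159488/26855 F=895198208/109756385] → run D
t=9: vr[D=9695232/1638155 E=159488/26855 F=895198208/109756385 G=9695232/1638155] → run D
t=10: vr[D=10365952/1638155 E=159488/26855 F=895198208/109756385 G=9695232/1638155] → run G
t=11: vr[D=10365952/1638155 E=159488/26855 F=895198208/109756385 G=11333387/1638155] → run E
t=12: vr[D=10365952/1638155 E=193024/26855 F=895198208/109756385 G=11333387/1638155] → run D
t=13: vr[D=11036672/1638155 E=193024/26855 F=895198208/109756385 G=11333387/1638155] → run D
t=14: vr[D=11707392/1638155 E=193024/26855 F=895198208/109756385 G=11333387/1638155] → run G
t=15: vr[D=11707392/1638155 E=193024/26855 F=895198208/109756385] → run D
t=16: vr[E=193024/26855 F=895198208/109756385] → run E
t=17: vr[E=45312/5371 F=895198208/109756385] → run F
t=18: vr[E=45312/5371 F=1230692352/109756385] → run E
t=19: vr[F=1230692352/109756385] → run F
t=20: vr[F=1566186496/109756385] → run F
t=21: vr[F=380336128/21951277] → run F
t=22: vr[F=2237174784/109756385] → run F
t=23: vr[F=2572668928/109756385] → run F
t=24: (idle)
t=25: (idle)
t=26: (idle)
t=27: (idle)
t=28: (idle)
t=29: (idle)
t=30: (idle)
t=31: (idle)
t=32: (idle)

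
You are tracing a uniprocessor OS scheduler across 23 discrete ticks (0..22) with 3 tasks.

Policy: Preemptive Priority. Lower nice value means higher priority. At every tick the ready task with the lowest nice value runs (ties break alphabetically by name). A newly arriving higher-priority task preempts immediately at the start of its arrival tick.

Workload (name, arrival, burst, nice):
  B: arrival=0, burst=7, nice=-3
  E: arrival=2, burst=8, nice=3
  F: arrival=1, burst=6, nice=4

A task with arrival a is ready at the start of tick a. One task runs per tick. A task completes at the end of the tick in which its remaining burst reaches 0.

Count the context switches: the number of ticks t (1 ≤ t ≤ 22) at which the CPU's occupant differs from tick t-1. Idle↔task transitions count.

t=0: ready={B} → run B
t=1: ready={B,F} → run B
t=2: ready={B,E,F} → run B
t=3: ready={B,E,F} → run B
t=4: ready={B,E,F} → run B
t=5: ready={B,E,F} → run B
t=6: ready={B,E,F} → run B
t=7: ready={E,F} → run E
t=8: ready={E,F} → run E
t=9: ready={E,F} → run E
t=10: ready={E,F} → run E
t=11: ready={E,F} → run E
t=12: ready={E,F} → run E
t=13: ready={E,F} → run E
t=14: ready={E,F} → run E
t=15: ready={F} → run F
t=16: ready={F} → run F
t=17: ready={F} → run F
t=18: ready={F} → run F
t=19: ready={F} → run F
t=20: ready={F} → run F
t=21: (idle)
t=22: (idle)

context switches = 3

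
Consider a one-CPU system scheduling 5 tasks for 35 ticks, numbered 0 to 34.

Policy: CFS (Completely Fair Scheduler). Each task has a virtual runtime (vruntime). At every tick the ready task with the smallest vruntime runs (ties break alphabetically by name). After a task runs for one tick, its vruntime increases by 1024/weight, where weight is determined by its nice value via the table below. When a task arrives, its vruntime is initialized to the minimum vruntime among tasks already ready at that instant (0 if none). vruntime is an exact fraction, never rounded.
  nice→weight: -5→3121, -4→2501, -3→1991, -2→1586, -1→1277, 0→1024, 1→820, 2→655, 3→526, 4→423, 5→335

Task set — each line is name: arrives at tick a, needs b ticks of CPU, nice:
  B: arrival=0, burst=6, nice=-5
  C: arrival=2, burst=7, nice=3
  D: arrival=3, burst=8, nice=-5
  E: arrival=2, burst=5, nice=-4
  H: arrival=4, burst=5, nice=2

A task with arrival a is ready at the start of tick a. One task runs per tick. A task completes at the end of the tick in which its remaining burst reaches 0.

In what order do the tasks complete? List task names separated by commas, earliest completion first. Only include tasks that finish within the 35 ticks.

completion order = B, E, D, H, C

t=0: vr[B=0] → run B
t=1: vr[B=1024/3121] → run B
t=2: vr[B=2048/3121 C=2048/3121 E=2048/3121] → run B
t=3: vr[B=3072/3121 C=2048/3121 D=2048/3121 E=2048/3121] → run C
t=4: vr[B=3072/3121 C=2136576/820823 D=2048/3121 E=2048/3121 H=2048/3121] → run D
t=5: vr[B=3072/3121 C=2136576/820823 D=3072/3121 E=2048/3121 H=2048/3121] → run E
t=6: vr[B=3072/3121 C=2136576/820823 D=3072/3121 E=8317952/7805621 H=2048/3121] → run H
t=7: vr[B=3072/3121 C=2136576/820823 D=3072/3121 E=8317952/7805621 H=4537344/2044255] → run B
t=8: vr[B=4096/3121 C=2136576/820823 D=3072/3121 E=8317952/7805621 H=4537344/2044255] → run D
t=9: vr[B=4096/3121 C=2136576/820823 D=4096/3121 E=8317952/7805621 H=4537344/2044255] → run E
t=10: vr[B=4096/3121 C=2136576/820823 D=4096/3121 E=11513856/7805621 H=4537344/2044255] → run B
t=11: vr[B=5120/3121 C=2136576/820823 D=4096/3121 E=11513856/7805621 H=4537344/2044255] → run D
t=12: vr[B=5120/3121 C=2136576/820823 D=5120/3121 E=11513856/7805621 H=4537344/2044255] → run E
t=13: vr[B=5120/3121 C=2136576/820823 D=5120/3121 E=14709760/7805621 H=4537344/2044255] → run B
t=14: vr[C=2136576/820823 D=5120/3121 E=14709760/7805621 H=4537344/2044255] → run D
t=15: vr[C=2136576/820823 D=6144/3121 E=14709760/7805621 H=4537344/2044255] → run E
t=16: vr[C=2136576/820823 D=6144/3121 E=17905664/7805621 H=4537344/2044255] → run D
t=17: vr[C=2136576/820823 D=7168/3121 E=17905664/7805621 H=4537344/2044255] → run H
t=18: vr[C=2136576/820823 D=7168/3121 E=17905664/7805621 H=7733248/2044255] → run E
t=19: vr[C=2136576/820823 D=7168/3121 H=7733248/2044255] → run D
t=20: vr[C=2136576/820823 D=8192/3121 H=7733248/2044255] → run C
t=21: vr[C=3734528/820823 D=8192/3121 H=7733248/2044255] → run D
t=22: vr[C=3734528/820823 D=9216/3121 H=7733248/2044255] → run D
t=23: vr[C=3734528/820823 H=7733248/2044255] → run H
t=24: vr[C=3734528/820823 H=10929152/2044255] → run C
t=25: vr[C=5332480/820823 H=10929152/2044255] → run H
t=26: vr[C=5332480/820823 H=14125056/2044255] → run C
t=27: vr[C=6930432/820823 H=14125056/2044255] → run H
t=28: vr[C=6930432/820823] → run C
t=29: vr[C=8528384/820823] → run C
t=30: vr[C=10126336/820823] → run C
t=31: (idle)
t=32: (idle)
t=33: (idle)
t=34: (idle)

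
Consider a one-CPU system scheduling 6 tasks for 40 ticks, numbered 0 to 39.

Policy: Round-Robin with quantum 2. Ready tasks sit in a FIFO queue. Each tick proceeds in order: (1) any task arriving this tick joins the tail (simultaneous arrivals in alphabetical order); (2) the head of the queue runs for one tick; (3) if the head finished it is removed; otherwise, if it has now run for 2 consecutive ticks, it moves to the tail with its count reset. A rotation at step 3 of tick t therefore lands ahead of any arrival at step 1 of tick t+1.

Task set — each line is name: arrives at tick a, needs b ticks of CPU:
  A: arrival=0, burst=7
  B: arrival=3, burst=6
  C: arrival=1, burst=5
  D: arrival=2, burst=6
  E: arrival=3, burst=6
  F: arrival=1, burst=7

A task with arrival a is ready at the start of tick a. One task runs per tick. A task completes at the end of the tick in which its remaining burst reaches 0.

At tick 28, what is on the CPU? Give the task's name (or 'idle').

t=0: queue=[A] q_used=0 → run A
t=1: queue=[A,C,F] q_used=1 → run A
t=2: queue=[C,F,A,D] q_used=0 → run C
t=3: queue=[C,F,A,D,B,E] q_used=1 → run C
t=4: queue=[F,A,D,B,E,C] q_used=0 → run F
t=5: queue=[F,A,D,B,E,C] q_used=1 → run F
t=6: queue=[A,D,B,E,C,F] q_used=0 → run A
t=7: queue=[A,D,B,E,C,F] q_used=1 → run A
t=8: queue=[D,B,E,C,F,A] q_used=0 → run D
t=9: queue=[D,B,E,C,F,A] q_used=1 → run D
t=10: queue=[B,E,C,F,A,D] q_used=0 → run B
t=11: queue=[B,E,C,F,A,D] q_used=1 → run B
t=12: queue=[E,C,F,A,D,B] q_used=0 → run E
t=13: queue=[E,C,F,A,D,B] q_used=1 → run E
t=14: queue=[C,F,A,D,B,E] q_used=0 → run C
t=15: queue=[C,F,A,D,B,E] q_used=1 → run C
t=16: queue=[F,A,D,B,E,C] q_used=0 → run F
t=17: queue=[F,A,D,B,E,C] q_used=1 → run F
t=18: queue=[A,D,B,E,C,F] q_used=0 → run A
t=19: queue=[A,D,B,E,C,F] q_used=1 → run A
t=20: queue=[D,B,E,C,F,A] q_used=0 → run D
t=21: queue=[D,B,E,C,F,A] q_used=1 → run D
t=22: queue=[B,E,C,F,A,D] q_used=0 → run B
t=23: queue=[B,E,C,F,A,D] q_used=1 → run B
t=24: queue=[E,C,F,A,D,B] q_used=0 → run E
t=25: queue=[E,C,F,A,D,B] q_used=1 → run E
t=26: queue=[C,F,A,D,B,E] q_used=0 → run C
t=27: queue=[F,A,D,B,E] q_used=0 → run F
t=28: queue=[F,A,D,B,E] q_used=1 → run F
t=29: queue=[A,D,B,E,F] q_used=0 → run A
t=30: queue=[D,B,E,F] q_used=0 → run D
t=31: queue=[D,B,E,F] q_used=1 → run D
t=32: queue=[B,E,F] q_used=0 → run B
t=33: queue=[B,E,F] q_used=1 → run B
t=34: queue=[E,F] q_used=0 → run E
t=35: queue=[E,F] q_used=1 → run E
t=36: queue=[F] q_used=0 → run F
t=37: (idle)
t=38: (idle)
t=39: (idle)

running at tick 28 = F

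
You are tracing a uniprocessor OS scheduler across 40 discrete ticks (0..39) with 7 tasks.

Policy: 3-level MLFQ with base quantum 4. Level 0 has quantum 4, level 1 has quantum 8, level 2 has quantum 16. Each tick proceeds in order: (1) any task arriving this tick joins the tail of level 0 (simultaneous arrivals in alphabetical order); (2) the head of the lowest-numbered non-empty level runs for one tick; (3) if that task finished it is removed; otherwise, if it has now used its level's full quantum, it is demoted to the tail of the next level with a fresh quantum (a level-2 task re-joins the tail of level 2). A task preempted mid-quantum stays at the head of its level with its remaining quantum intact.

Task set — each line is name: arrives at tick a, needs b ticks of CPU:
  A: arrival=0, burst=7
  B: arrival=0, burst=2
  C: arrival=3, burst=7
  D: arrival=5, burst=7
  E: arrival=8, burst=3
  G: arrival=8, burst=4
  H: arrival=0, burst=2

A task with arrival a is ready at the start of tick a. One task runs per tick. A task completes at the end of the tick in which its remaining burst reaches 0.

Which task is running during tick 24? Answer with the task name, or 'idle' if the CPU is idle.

running at tick 24 = A

t=0: L0/L1/L2 = ABH/-/- → run A
t=1: L0/L1/L2 = ABH/-/- → run A
t=2: L0/L1/L2 = ABH/-/- → run A
t=3: L0/L1/L2 = ABHC/-/- → run A
t=4: L0/L1/L2 = BHC/A/- → run B
t=5: L0/L1/L2 = BHCD/A/- → run B
t=6: L0/L1/L2 = HCD/A/- → run H
t=7: L0/L1/L2 = HCD/A/- → run H
t=8: L0/L1/L2 = CDEG/A/- → run C
t=9: L0/L1/L2 = CDEG/A/- → run C
t=10: L0/L1/L2 = CDEG/A/- → run C
t=11: L0/L1/L2 = CDEG/A/- → run C
t=12: L0/L1/L2 = DEG/AC/- → run D
t=13: L0/L1/L2 = DEG/AC/- → run D
t=14: L0/L1/L2 = DEG/AC/- → run D
t=15: L0/L1/L2 = DEG/AC/- → run D
t=16: L0/L1/L2 = EG/ACD/- → run E
t=17: L0/L1/L2 = EG/ACD/- → run E
t=18: L0/L1/L2 = EG/ACD/- → run E
t=19: L0/L1/L2 = G/ACD/- → run G
t=20: L0/L1/L2 = G/ACD/- → run G
t=21: L0/L1/L2 = G/ACD/- → run G
t=22: L0/L1/L2 = G/ACD/- → run G
t=23: L0/L1/L2 = -/ACD/- → run A
t=24: L0/L1/L2 = -/ACD/- → run A
t=25: L0/L1/L2 = -/ACD/- → run A
t=26: L0/L1/L2 = -/CD/- → run C
t=27: L0/L1/L2 = -/CD/- → run C
t=28: L0/L1/L2 = -/CD/- → run C
t=29: L0/L1/L2 = -/D/- → run D
t=30: L0/L1/L2 = -/D/- → run D
t=31: L0/L1/L2 = -/D/- → run D
t=32: (idle)
t=33: (idle)
t=34: (idle)
t=35: (idle)
t=36: (idle)
t=37: (idle)
t=38: (idle)
t=39: (idle)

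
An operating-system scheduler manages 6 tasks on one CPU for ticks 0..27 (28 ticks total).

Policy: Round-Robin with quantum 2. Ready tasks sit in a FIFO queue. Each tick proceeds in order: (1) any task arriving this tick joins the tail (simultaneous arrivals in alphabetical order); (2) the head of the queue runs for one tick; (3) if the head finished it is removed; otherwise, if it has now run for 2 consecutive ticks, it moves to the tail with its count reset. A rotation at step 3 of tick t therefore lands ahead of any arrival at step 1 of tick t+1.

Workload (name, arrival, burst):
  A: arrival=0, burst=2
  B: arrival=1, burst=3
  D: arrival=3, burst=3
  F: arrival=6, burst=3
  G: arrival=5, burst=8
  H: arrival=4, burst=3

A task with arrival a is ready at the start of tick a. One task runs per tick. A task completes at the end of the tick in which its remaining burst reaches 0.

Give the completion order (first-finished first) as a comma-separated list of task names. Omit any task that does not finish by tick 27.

t=0: queue=[A] q_used=0 → run A
t=1: queue=[A,B] q_used=1 → run A
t=2: queue=[B] q_used=0 → run B
t=3: queue=[B,D] q_used=1 → run B
t=4: queue=[D,B,H] q_used=0 → run D
t=5: queue=[D,B,H,G] q_used=1 → run D
t=6: queue=[B,H,G,D,F] q_used=0 → run B
t=7: queue=[H,G,D,F] q_used=0 → run H
t=8: queue=[H,G,D,F] q_used=1 → run H
t=9: queue=[G,D,F,H] q_used=0 → run G
t=10: queue=[G,D,F,H] q_used=1 → run G
t=11: queue=[D,F,H,G] q_used=0 → run D
t=12: queue=[F,H,G] q_used=0 → run F
t=13: queue=[F,H,G] q_used=1 → run F
t=14: queue=[H,G,F] q_used=0 → run H
t=15: queue=[G,F] q_used=0 → run G
t=16: queue=[G,F] q_used=1 → run G
t=17: queue=[F,G] q_used=0 → run F
t=18: queue=[G] q_used=0 → run G
t=19: queue=[G] q_used=1 → run G
t=20: queue=[G] q_used=0 → run G
t=21: queue=[G] q_used=1 → run G
t=22: (idle)
t=23: (idle)
t=24: (idle)
t=25: (idle)
t=26: (idle)
t=27: (idle)

completion order = A, B, D, H, F, G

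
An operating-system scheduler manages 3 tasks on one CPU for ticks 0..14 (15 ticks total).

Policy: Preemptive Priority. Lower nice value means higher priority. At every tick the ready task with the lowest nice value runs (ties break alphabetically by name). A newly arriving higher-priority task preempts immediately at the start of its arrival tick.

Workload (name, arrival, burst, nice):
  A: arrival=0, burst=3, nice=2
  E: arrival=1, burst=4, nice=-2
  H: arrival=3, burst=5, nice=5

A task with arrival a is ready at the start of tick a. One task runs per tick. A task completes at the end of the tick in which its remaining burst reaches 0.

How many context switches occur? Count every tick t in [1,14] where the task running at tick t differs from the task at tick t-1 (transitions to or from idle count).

context switches = 4

t=0: ready={A} → run A
t=1: ready={A,E} → run E
t=2: ready={A,E} → run E
t=3: ready={A,E,H} → run E
t=4: ready={A,E,H} → run E
t=5: ready={A,H} → run A
t=6: ready={A,H} → run A
t=7: ready={H} → run H
t=8: ready={H} → run H
t=9: ready={H} → run H
t=10: ready={H} → run H
t=11: ready={H} → run H
t=12: (idle)
t=13: (idle)
t=14: (idle)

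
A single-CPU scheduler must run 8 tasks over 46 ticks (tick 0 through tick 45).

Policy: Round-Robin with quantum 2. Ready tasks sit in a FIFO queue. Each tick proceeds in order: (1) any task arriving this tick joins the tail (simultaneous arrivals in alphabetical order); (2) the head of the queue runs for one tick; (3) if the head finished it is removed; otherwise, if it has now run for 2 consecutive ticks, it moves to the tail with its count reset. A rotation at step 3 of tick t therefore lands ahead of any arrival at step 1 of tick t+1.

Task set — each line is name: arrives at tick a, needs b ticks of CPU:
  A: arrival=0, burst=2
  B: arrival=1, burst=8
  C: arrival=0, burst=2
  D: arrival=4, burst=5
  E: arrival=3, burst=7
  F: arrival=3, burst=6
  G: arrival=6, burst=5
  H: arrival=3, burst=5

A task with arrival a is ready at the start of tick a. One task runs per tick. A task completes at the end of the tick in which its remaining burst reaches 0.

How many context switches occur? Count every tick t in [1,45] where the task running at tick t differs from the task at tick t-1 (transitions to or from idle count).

t=0: queue=[A,C] q_used=0 → run A
t=1: queue=[A,C,B] q_used=1 → run A
t=2: queue=[C,B] q_used=0 → run C
t=3: queue=[C,B,E,F,H] q_used=1 → run C
t=4: queue=[B,E,F,H,D] q_used=0 → run B
t=5: queue=[B,E,F,H,D] q_used=1 → run B
t=6: queue=[E,F,H,D,B,G] q_used=0 → run E
t=7: queue=[E,F,H,D,B,G] q_used=1 → run E
t=8: queue=[F,H,D,B,G,E] q_used=0 → run F
t=9: queue=[F,H,D,B,G,E] q_used=1 → run F
t=10: queue=[H,D,B,G,E,F] q_used=0 → run H
t=11: queue=[H,D,B,G,E,F] q_used=1 → run H
t=12: queue=[D,B,G,E,F,H] q_used=0 → run D
t=13: queue=[D,B,G,E,F,H] q_used=1 → run D
t=14: queue=[B,G,E,F,H,D] q_used=0 → run B
t=15: queue=[B,G,E,F,H,D] q_used=1 → run B
t=16: queue=[G,E,F,H,D,B] q_used=0 → run G
t=17: queue=[G,E,F,H,D,B] q_used=1 → run G
t=18: queue=[E,F,H,D,B,G] q_used=0 → run E
t=19: queue=[E,F,H,D,B,G] q_used=1 → run E
t=20: queue=[F,H,D,B,G,E] q_used=0 → run F
t=21: queue=[F,H,D,B,G,E] q_used=1 → run F
t=22: queue=[H,D,B,G,E,F] q_used=0 → run H
t=23: queue=[H,D,B,G,E,F] q_used=1 → run H
t=24: queue=[D,B,G,E,F,H] q_used=0 → run D
t=25: queue=[D,B,G,E,F,H] q_used=1 → run D
t=26: queue=[B,G,E,F,H,D] q_used=0 → run B
t=27: queue=[B,G,E,F,H,D] q_used=1 → run B
t=28: queue=[G,E,F,H,D,B] q_used=0 → run G
t=29: queue=[G,E,F,H,D,B] q_used=1 → run G
t=30: queue=[E,F,H,D,B,G] q_used=0 → run E
t=31: queue=[E,F,H,D,B,G] q_used=1 → run E
t=32: queue=[F,H,D,B,G,E] q_used=0 → run F
t=33: queue=[F,H,D,B,G,E] q_used=1 → run F
t=34: queue=[H,D,B,G,E] q_used=0 → run H
t=35: queue=[D,B,G,E] q_used=0 → run D
t=36: queue=[B,G,E] q_used=0 → run B
t=37: queue=[B,G,E] q_used=1 → run B
t=38: queue=[G,E] q_used=0 → run G
t=39: queue=[E] q_used=0 → run E
t=40: (idle)
t=41: (idle)
t=42: (idle)
t=43: (idle)
t=44: (idle)
t=45: (idle)

context switches = 22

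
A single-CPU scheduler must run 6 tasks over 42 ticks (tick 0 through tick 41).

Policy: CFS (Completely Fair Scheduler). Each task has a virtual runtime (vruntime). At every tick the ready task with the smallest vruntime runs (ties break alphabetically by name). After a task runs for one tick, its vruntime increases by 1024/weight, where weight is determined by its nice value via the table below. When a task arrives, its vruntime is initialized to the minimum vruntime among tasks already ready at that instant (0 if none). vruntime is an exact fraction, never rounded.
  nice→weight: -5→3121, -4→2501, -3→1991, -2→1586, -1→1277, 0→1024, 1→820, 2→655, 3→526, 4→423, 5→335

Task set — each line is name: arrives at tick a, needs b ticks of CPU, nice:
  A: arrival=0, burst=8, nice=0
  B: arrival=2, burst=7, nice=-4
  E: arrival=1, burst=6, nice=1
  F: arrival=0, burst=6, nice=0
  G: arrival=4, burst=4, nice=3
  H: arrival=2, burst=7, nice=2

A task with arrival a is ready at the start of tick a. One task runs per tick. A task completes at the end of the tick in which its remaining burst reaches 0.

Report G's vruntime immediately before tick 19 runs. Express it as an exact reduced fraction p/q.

vruntime(G, start of tick 19) = 1024/263

t=0: vr[A=0 F=0] → run A
t=1: vr[A=1 E=0 F=0] → run E
t=2: vr[A=1 B=0 E=256/205 F=0 H=0] → run B
t=3: vr[A=1 B=1024/2501 E=256/205 F=0 H=0] → run F
t=4: vr[A=1 B=1024/2501 E=256/205 F=1 G=0 H=0] → run G
t=5: vr[A=1 B=1024/2501 E=256/205 F=1 G=512/263 H=0] → run H
t=6: vr[A=1 B=1024/2501 E=256/205 F=1 G=512/263 H=1024/655] → run B
t=7: vr[A=1 B=2048/2501 E=256/205 F=1 G=512/263 H=1024/655] → run B
t=8: vr[A=1 B=3072/2501 E=256/205 F=1 G=512/263 H=1024/655] → run A
t=9: vr[A=2 B=3072/2501 E=256/205 F=1 G=512/263 H=1024/655] → run F
t=10: vr[A=2 B=3072/2501 E=256/205 F=2 G=512/263 H=1024/655] → run B
t=11: vr[A=2 B=4096/2501 E=256/205 F=2 G=512/263 H=1024/655] → run E
t=12: vr[A=2 B=4096/2501 E=512/205 F=2 G=512/263 H=1024/655] → run H
t=13: vr[A=2 B=4096/2501 E=512/205 F=2 G=512/263 H=2048/655] → run B
t=14: vr[A=2 B=5120/2501 E=512/205 F=2 G=512/263 H=2048/655] → run G
t=15: vr[A=2 B=5120/2501 E=512/205 F=2 G=1024/263 H=2048/655] → run A
t=16: vr[A=3 B=5120/2501 E=512/205 F=2 G=1024/263 H=2048/655] → run F
t=17: vr[A=3 B=5120/2501 E=512/205 F=3 G=1024/263 H=2048/655] → run B
t=18: vr[A=3 B=6144/2501 E=512/205 F=3 G=1024/263 H=2048/655] → run B
t=19: vr[A=3 E=512/205 F=3 G=1024/263 H=2048/655] → run E
t=20: vr[A=3 E=768/205 F=3 G=1024/263 H=2048/655] → run A
t=21: vr[A=4 E=768/205 F=3 G=1024/263 H=2048/655] → run F
t=22: vr[A=4 E=768/205 F=4 G=1024/263 H=2048/655] → run H
t=23: vr[A=4 E=768/205 F=4 G=1024/263 H=3072/655] → run E
t=24: vr[A=4 E=1024/205 F=4 G=1024/263 H=3072/655] → run G
t=25: vr[A=4 E=1024/205 F=4 G=1536/263 H=3072/655] → run A
t=26: vr[A=5 E=1024/205 F=4 G=1536/263 H=3072/655] → run F
t=27: vr[A=5 E=1024/205 F=5 G=1536/263 H=3072/655] → run H
t=28: vr[A=5 E=1024/205 F=5 G=1536/263 H=4096/655] → run E
t=29: vr[A=5 E=256/41 F=5 G=1536/263 H=4096/655] → run A
t=30: vr[A=6 E=256/41 F=5 G=1536/263 H=4096/655] → run F
t=31: vr[A=6 E=256/41 G=1536/263 H=4096/655] → run G
t=32: vr[A=6 E=256/41 H=4096/655] → run A
t=33: vr[A=7 E=256/41 H=4096/655] → run E
t=34: vr[A=7 H=4096/655] → run H
t=35: vr[A=7 H=1024/131] → run A
t=36: vr[H=1024/131] → run H
t=37: vr[H=6144/655] → run H
t=38: (idle)
t=39: (idle)
t=40: (idle)
t=41: (idle)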